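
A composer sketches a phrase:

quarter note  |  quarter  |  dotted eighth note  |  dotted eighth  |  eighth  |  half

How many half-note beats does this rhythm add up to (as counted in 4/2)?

3

One half-note beat = 8 sixteenth notes.
Working in sixteenth notes: quarter note = 4; quarter = 4; dotted eighth note = 3; dotted eighth = 3; eighth = 2; half = 8.
Sum: 4 + 4 + 3 + 3 + 2 + 8 = 24.
24 ÷ 8 = 3 beats.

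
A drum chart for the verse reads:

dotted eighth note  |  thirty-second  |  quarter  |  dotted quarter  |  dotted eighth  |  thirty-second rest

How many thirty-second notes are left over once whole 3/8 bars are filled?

10

One bar of 3/8 = 12 thirty-second notes.
Each duration in thirty-second notes: dotted eighth note = 6; thirty-second = 1; quarter = 8; dotted quarter = 12; dotted eighth = 6; thirty-second rest = 1.
Total: 6 + 1 + 8 + 12 + 6 + 1 = 34.
34 ÷ 12 = 2 complete bars with 10 thirty-second notes remaining.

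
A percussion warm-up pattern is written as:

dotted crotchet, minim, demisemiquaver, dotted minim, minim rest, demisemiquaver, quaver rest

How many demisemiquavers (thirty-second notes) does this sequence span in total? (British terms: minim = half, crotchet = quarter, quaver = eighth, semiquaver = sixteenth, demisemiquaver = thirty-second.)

74

Convert each value to thirty-second notes: dotted crotchet = 12; minim = 16; demisemiquaver = 1; dotted minim = 24; minim rest = 16; demisemiquaver = 1; quaver rest = 4.
Altogether 12 + 16 + 1 + 24 + 16 + 1 + 4 = 74 thirty-second notes.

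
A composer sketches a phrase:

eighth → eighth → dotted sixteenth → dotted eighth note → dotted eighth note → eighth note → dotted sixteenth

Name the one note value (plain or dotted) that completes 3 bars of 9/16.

3 bars of 9/16 = 54 thirty-second notes.
Each duration in thirty-second notes: eighth = 4; eighth = 4; dotted sixteenth = 3; dotted eighth note = 6; dotted eighth note = 6; eighth note = 4; dotted sixteenth = 3.
Adding: 4 + 4 + 3 + 6 + 6 + 4 + 3 = 30.
Remaining: 54 − 30 = 24 thirty-second notes, which is a dotted half note.

dotted half note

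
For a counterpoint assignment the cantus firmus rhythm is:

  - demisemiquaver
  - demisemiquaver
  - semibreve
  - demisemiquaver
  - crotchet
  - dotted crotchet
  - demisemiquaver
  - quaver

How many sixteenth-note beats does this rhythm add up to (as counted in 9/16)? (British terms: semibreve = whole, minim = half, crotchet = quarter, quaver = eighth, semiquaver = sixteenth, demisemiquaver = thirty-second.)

30

One sixteenth-note beat = 2 thirty-second notes.
Convert each value to thirty-second notes: demisemiquaver = 1; demisemiquaver = 1; semibreve = 32; demisemiquaver = 1; crotchet = 8; dotted crotchet = 12; demisemiquaver = 1; quaver = 4.
Adding: 1 + 1 + 32 + 1 + 8 + 12 + 1 + 4 = 60.
60 ÷ 2 = 30 beats.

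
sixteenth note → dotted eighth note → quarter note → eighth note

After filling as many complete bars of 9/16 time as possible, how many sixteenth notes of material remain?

One bar of 9/16 = 9 sixteenth notes.
Working in sixteenth notes: sixteenth note = 1; dotted eighth note = 3; quarter note = 4; eighth note = 2.
Altogether 1 + 3 + 4 + 2 = 10.
10 ÷ 9 = 1 complete bar with 1 sixteenth note remaining.

1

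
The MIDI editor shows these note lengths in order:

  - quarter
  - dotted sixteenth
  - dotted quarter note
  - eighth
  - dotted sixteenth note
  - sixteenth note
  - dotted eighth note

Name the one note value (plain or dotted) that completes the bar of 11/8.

dotted eighth note

The bar of 11/8 = 44 thirty-second notes.
Each duration in thirty-second notes: quarter = 8; dotted sixteenth = 3; dotted quarter note = 12; eighth = 4; dotted sixteenth note = 3; sixteenth note = 2; dotted eighth note = 6.
Altogether 8 + 3 + 12 + 4 + 3 + 2 + 6 = 38.
Remaining: 44 − 38 = 6 thirty-second notes, which is a dotted eighth note.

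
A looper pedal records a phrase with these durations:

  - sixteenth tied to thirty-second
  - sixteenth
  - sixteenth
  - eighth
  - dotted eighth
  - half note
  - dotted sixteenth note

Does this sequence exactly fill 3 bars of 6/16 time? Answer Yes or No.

Yes

One bar of 6/16 = 12 thirty-second notes, so 3 bars = 36.
In thirty-second notes: sixteenth tied to thirty-second (sixteenth + thirty-second) = 3; sixteenth = 2; sixteenth = 2; eighth = 4; dotted eighth = 6; half note = 16; dotted sixteenth note = 3.
Sum: 3 + 2 + 2 + 4 + 6 + 16 + 3 = 36.
36 equals 36, so the answer is Yes.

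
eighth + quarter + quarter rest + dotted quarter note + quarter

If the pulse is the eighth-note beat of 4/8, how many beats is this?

10

One eighth-note beat = 2 sixteenth notes.
In sixteenth notes: eighth = 2; quarter = 4; quarter rest = 4; dotted quarter note = 6; quarter = 4.
Total: 2 + 4 + 4 + 6 + 4 = 20.
20 ÷ 2 = 10 beats.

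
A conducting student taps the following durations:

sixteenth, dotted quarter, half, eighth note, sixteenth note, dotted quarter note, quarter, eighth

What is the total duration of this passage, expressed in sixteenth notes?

30

Express everything in sixteenth notes: sixteenth = 1; dotted quarter = 6; half = 8; eighth note = 2; sixteenth note = 1; dotted quarter note = 6; quarter = 4; eighth = 2.
Altogether 1 + 6 + 8 + 2 + 1 + 6 + 4 + 2 = 30 sixteenth notes.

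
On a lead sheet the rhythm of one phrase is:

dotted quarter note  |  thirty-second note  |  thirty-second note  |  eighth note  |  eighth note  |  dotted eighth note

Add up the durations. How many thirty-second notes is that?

28

Express everything in thirty-second notes: dotted quarter note = 12; thirty-second note = 1; thirty-second note = 1; eighth note = 4; eighth note = 4; dotted eighth note = 6.
Total: 12 + 1 + 1 + 4 + 4 + 6 = 28 thirty-second notes.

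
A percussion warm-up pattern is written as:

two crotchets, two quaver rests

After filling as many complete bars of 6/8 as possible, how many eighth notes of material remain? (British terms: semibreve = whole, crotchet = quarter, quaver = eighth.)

0

One bar of 6/8 = 6 eighth notes.
Working in eighth notes: crotchet = 2; crotchet = 2; quaver rest = 1; quaver rest = 1.
Sum: 2 + 2 + 1 + 1 = 6.
6 ÷ 6 = 1 complete bar with 0 eighth notes remaining.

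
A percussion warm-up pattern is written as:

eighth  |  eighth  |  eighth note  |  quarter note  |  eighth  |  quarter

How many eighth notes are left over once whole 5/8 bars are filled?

One bar of 5/8 = 5 eighth notes.
Convert each value to eighth notes: eighth = 1; eighth = 1; eighth note = 1; quarter note = 2; eighth = 1; quarter = 2.
Altogether 1 + 1 + 1 + 2 + 1 + 2 = 8.
8 ÷ 5 = 1 complete bar with 3 eighth notes remaining.

3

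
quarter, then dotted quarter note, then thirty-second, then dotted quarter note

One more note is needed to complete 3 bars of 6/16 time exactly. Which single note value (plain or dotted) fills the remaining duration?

dotted sixteenth note

3 bars of 6/16 = 36 thirty-second notes.
Express everything in thirty-second notes: quarter = 8; dotted quarter note = 12; thirty-second = 1; dotted quarter note = 12.
Adding: 8 + 12 + 1 + 12 = 33.
Remaining: 36 − 33 = 3 thirty-second notes, which is a dotted sixteenth note.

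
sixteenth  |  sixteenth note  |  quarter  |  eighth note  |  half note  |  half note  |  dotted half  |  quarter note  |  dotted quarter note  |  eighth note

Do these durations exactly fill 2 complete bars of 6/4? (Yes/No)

One bar of 6/4 = 24 sixteenth notes, so 2 bars = 48.
Each duration in sixteenth notes: sixteenth = 1; sixteenth note = 1; quarter = 4; eighth note = 2; half note = 8; half note = 8; dotted half = 12; quarter note = 4; dotted quarter note = 6; eighth note = 2.
Adding: 1 + 1 + 4 + 2 + 8 + 8 + 12 + 4 + 6 + 2 = 48.
48 equals 48, so the answer is Yes.

Yes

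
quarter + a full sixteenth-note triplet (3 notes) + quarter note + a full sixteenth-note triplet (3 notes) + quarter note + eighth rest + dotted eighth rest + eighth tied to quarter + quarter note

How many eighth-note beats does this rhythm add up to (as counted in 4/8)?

15.5

One eighth-note beat = 2 sixteenth notes.
Each duration in sixteenth notes: quarter = 4; a full sixteenth-note triplet (3 notes) (three triplet sixteenths span one eighth) = 2; quarter note = 4; a full sixteenth-note triplet (3 notes) (three triplet sixteenths span one eighth) = 2; quarter note = 4; eighth rest = 2; dotted eighth rest = 3; eighth tied to quarter (eighth + quarter) = 6; quarter note = 4.
Total: 4 + 2 + 4 + 2 + 4 + 2 + 3 + 6 + 4 = 31.
31 ÷ 2 = 15.5 beats.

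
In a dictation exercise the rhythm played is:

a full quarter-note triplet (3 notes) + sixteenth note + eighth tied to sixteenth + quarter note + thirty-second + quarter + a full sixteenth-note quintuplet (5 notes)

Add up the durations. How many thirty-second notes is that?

In thirty-second notes: a full quarter-note triplet (3 notes) (three triplet quarters span one half) = 16; sixteenth note = 2; eighth tied to sixteenth (eighth + sixteenth) = 6; quarter note = 8; thirty-second = 1; quarter = 8; a full sixteenth-note quintuplet (5 notes) (five quintuplet sixteenths span one quarter) = 8.
Altogether 16 + 2 + 6 + 8 + 1 + 8 + 8 = 49 thirty-second notes.

49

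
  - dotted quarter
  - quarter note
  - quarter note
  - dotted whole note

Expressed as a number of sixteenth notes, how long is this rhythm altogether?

Each duration in sixteenth notes: dotted quarter = 6; quarter note = 4; quarter note = 4; dotted whole note = 24.
Sum: 6 + 4 + 4 + 24 = 38 sixteenth notes.

38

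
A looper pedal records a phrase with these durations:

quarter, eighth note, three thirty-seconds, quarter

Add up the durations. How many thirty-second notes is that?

Working in thirty-second notes: quarter = 8; eighth note = 4; thirty-second = 1; thirty-second = 1; thirty-second = 1; quarter = 8.
Total: 8 + 4 + 1 + 1 + 1 + 8 = 23 thirty-second notes.

23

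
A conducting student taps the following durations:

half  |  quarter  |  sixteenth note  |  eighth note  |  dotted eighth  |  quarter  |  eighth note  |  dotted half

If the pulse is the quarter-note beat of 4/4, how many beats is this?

One quarter-note beat = 4 sixteenth notes.
Working in sixteenth notes: half = 8; quarter = 4; sixteenth note = 1; eighth note = 2; dotted eighth = 3; quarter = 4; eighth note = 2; dotted half = 12.
Adding: 8 + 4 + 1 + 2 + 3 + 4 + 2 + 12 = 36.
36 ÷ 4 = 9 beats.

9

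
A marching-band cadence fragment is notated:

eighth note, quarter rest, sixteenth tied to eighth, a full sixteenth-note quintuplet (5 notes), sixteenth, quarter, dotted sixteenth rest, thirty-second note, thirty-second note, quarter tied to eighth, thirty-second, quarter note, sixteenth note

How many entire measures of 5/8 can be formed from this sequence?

3

One bar of 5/8 = 20 thirty-second notes.
Working in thirty-second notes: eighth note = 4; quarter rest = 8; sixteenth tied to eighth (sixteenth + eighth) = 6; a full sixteenth-note quintuplet (5 notes) (five quintuplet sixteenths span one quarter) = 8; sixteenth = 2; quarter = 8; dotted sixteenth rest = 3; thirty-second note = 1; thirty-second note = 1; quarter tied to eighth (quarter + eighth) = 12; thirty-second = 1; quarter note = 8; sixteenth note = 2.
Total: 4 + 8 + 6 + 8 + 2 + 8 + 3 + 1 + 1 + 12 + 1 + 8 + 2 = 64.
64 ÷ 20 = 3 complete bars with 4 left over.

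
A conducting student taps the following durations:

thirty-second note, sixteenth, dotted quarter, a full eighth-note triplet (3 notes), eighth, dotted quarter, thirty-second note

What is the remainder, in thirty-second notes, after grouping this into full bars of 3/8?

4

One bar of 3/8 = 12 thirty-second notes.
Each duration in thirty-second notes: thirty-second note = 1; sixteenth = 2; dotted quarter = 12; a full eighth-note triplet (3 notes) (three triplet eighths span one quarter) = 8; eighth = 4; dotted quarter = 12; thirty-second note = 1.
Altogether 1 + 2 + 12 + 8 + 4 + 12 + 1 = 40.
40 ÷ 12 = 3 complete bars with 4 thirty-second notes remaining.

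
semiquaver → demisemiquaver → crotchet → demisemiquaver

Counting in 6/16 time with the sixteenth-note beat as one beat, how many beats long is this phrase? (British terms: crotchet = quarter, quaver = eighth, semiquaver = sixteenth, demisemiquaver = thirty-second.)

One sixteenth-note beat = 2 thirty-second notes.
Convert each value to thirty-second notes: semiquaver = 2; demisemiquaver = 1; crotchet = 8; demisemiquaver = 1.
Altogether 2 + 1 + 8 + 1 = 12.
12 ÷ 2 = 6 beats.

6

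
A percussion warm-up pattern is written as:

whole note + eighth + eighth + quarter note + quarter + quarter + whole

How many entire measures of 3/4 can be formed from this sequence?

4

One bar of 3/4 = 6 eighth notes.
Working in eighth notes: whole note = 8; eighth = 1; eighth = 1; quarter note = 2; quarter = 2; quarter = 2; whole = 8.
Adding: 8 + 1 + 1 + 2 + 2 + 2 + 8 = 24.
24 ÷ 6 = 4 complete bars with 0 left over.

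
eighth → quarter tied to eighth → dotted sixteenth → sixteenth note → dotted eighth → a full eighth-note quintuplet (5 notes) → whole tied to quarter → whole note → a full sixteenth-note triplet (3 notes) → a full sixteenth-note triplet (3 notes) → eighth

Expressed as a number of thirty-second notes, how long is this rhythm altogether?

127

In thirty-second notes: eighth = 4; quarter tied to eighth (quarter + eighth) = 12; dotted sixteenth = 3; sixteenth note = 2; dotted eighth = 6; a full eighth-note quintuplet (5 notes) (five quintuplet eighths span one half) = 16; whole tied to quarter (whole + quarter) = 40; whole note = 32; a full sixteenth-note triplet (3 notes) (three triplet sixteenths span one eighth) = 4; a full sixteenth-note triplet (3 notes) (three triplet sixteenths span one eighth) = 4; eighth = 4.
Sum: 4 + 12 + 3 + 2 + 6 + 16 + 40 + 32 + 4 + 4 + 4 = 127 thirty-second notes.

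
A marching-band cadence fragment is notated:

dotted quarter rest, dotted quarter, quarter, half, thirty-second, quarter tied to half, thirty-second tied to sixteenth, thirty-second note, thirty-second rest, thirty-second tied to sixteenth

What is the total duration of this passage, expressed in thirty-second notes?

81

In thirty-second notes: dotted quarter rest = 12; dotted quarter = 12; quarter = 8; half = 16; thirty-second = 1; quarter tied to half (quarter + half) = 24; thirty-second tied to sixteenth (thirty-second + sixteenth) = 3; thirty-second note = 1; thirty-second rest = 1; thirty-second tied to sixteenth (thirty-second + sixteenth) = 3.
Sum: 12 + 12 + 8 + 16 + 1 + 24 + 3 + 1 + 1 + 3 = 81 thirty-second notes.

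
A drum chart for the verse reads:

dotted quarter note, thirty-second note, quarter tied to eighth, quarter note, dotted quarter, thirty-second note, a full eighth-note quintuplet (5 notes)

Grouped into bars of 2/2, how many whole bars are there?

1

One bar of 2/2 = 32 thirty-second notes.
Convert each value to thirty-second notes: dotted quarter note = 12; thirty-second note = 1; quarter tied to eighth (quarter + eighth) = 12; quarter note = 8; dotted quarter = 12; thirty-second note = 1; a full eighth-note quintuplet (5 notes) (five quintuplet eighths span one half) = 16.
Adding: 12 + 1 + 12 + 8 + 12 + 1 + 16 = 62.
62 ÷ 32 = 1 complete bar with 30 left over.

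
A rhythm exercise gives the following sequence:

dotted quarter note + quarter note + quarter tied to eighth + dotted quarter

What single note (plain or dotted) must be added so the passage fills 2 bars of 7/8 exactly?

dotted quarter note

2 bars of 7/8 = 14 eighth notes.
Working in eighth notes: dotted quarter note = 3; quarter note = 2; quarter tied to eighth (quarter + eighth) = 3; dotted quarter = 3.
Altogether 3 + 2 + 3 + 3 = 11.
Remaining: 14 − 11 = 3 eighth notes, which is a dotted quarter note.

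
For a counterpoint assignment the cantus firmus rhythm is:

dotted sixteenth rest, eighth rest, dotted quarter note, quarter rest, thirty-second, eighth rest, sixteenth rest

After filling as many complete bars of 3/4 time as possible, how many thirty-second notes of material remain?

One bar of 3/4 = 24 thirty-second notes.
In thirty-second notes: dotted sixteenth rest = 3; eighth rest = 4; dotted quarter note = 12; quarter rest = 8; thirty-second = 1; eighth rest = 4; sixteenth rest = 2.
Sum: 3 + 4 + 12 + 8 + 1 + 4 + 2 = 34.
34 ÷ 24 = 1 complete bar with 10 thirty-second notes remaining.

10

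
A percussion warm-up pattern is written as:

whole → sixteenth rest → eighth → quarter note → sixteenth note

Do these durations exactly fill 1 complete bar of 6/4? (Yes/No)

Yes

One bar of 6/4 = 24 sixteenth notes.
Convert each value to sixteenth notes: whole = 16; sixteenth rest = 1; eighth = 2; quarter note = 4; sixteenth note = 1.
Sum: 16 + 1 + 2 + 4 + 1 = 24.
24 equals 24, so the answer is Yes.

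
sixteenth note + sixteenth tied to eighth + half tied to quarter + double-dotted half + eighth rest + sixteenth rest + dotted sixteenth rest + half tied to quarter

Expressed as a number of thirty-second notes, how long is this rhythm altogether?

93

Working in thirty-second notes: sixteenth note = 2; sixteenth tied to eighth (sixteenth + eighth) = 6; half tied to quarter (half + quarter) = 24; double-dotted half = 28; eighth rest = 4; sixteenth rest = 2; dotted sixteenth rest = 3; half tied to quarter (half + quarter) = 24.
Total: 2 + 6 + 24 + 28 + 4 + 2 + 3 + 24 = 93 thirty-second notes.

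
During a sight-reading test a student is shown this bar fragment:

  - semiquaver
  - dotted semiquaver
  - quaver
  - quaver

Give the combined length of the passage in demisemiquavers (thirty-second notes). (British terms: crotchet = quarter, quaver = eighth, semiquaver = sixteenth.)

13

Each duration in thirty-second notes: semiquaver = 2; dotted semiquaver = 3; quaver = 4; quaver = 4.
Adding: 2 + 3 + 4 + 4 = 13 thirty-second notes.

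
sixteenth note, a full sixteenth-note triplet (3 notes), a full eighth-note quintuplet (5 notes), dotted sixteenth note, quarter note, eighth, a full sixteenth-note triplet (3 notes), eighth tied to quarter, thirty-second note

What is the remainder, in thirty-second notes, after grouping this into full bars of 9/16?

One bar of 9/16 = 18 thirty-second notes.
Convert each value to thirty-second notes: sixteenth note = 2; a full sixteenth-note triplet (3 notes) (three triplet sixteenths span one eighth) = 4; a full eighth-note quintuplet (5 notes) (five quintuplet eighths span one half) = 16; dotted sixteenth note = 3; quarter note = 8; eighth = 4; a full sixteenth-note triplet (3 notes) (three triplet sixteenths span one eighth) = 4; eighth tied to quarter (eighth + quarter) = 12; thirty-second note = 1.
Altogether 2 + 4 + 16 + 3 + 8 + 4 + 4 + 12 + 1 = 54.
54 ÷ 18 = 3 complete bars with 0 thirty-second notes remaining.

0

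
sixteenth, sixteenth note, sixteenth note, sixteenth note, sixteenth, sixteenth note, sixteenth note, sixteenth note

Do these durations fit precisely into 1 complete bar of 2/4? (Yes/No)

Yes

One bar of 2/4 = 8 sixteenth notes.
Express everything in sixteenth notes: sixteenth = 1; sixteenth note = 1; sixteenth note = 1; sixteenth note = 1; sixteenth = 1; sixteenth note = 1; sixteenth note = 1; sixteenth note = 1.
Adding: 1 + 1 + 1 + 1 + 1 + 1 + 1 + 1 = 8.
8 equals 8, so the answer is Yes.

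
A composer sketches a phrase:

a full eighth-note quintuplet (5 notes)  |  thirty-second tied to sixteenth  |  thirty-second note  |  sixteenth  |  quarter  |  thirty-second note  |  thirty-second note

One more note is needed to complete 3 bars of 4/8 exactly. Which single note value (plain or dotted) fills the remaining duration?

3 bars of 4/8 = 48 thirty-second notes.
In thirty-second notes: a full eighth-note quintuplet (5 notes) (five quintuplet eighths span one half) = 16; thirty-second tied to sixteenth (thirty-second + sixteenth) = 3; thirty-second note = 1; sixteenth = 2; quarter = 8; thirty-second note = 1; thirty-second note = 1.
Total: 16 + 3 + 1 + 2 + 8 + 1 + 1 = 32.
Remaining: 48 − 32 = 16 thirty-second notes, which is a half note.

half note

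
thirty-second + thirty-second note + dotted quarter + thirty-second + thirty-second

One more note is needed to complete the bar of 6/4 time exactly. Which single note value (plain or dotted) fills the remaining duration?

whole note

The bar of 6/4 = 48 thirty-second notes.
Working in thirty-second notes: thirty-second = 1; thirty-second note = 1; dotted quarter = 12; thirty-second = 1; thirty-second = 1.
Adding: 1 + 1 + 12 + 1 + 1 = 16.
Remaining: 48 − 16 = 32 thirty-second notes, which is a whole note.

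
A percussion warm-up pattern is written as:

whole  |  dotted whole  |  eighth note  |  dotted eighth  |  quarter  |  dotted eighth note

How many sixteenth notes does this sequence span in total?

Convert each value to sixteenth notes: whole = 16; dotted whole = 24; eighth note = 2; dotted eighth = 3; quarter = 4; dotted eighth note = 3.
Sum: 16 + 24 + 2 + 3 + 4 + 3 = 52 sixteenth notes.

52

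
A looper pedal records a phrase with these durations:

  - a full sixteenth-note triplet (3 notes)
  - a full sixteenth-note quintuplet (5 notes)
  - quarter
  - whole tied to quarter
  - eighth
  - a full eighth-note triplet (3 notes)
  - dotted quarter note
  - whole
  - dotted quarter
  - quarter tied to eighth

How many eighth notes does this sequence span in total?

Each duration in eighth notes: a full sixteenth-note triplet (3 notes) (three triplet sixteenths span one eighth) = 1; a full sixteenth-note quintuplet (5 notes) (five quintuplet sixteenths span one quarter) = 2; quarter = 2; whole tied to quarter (whole + quarter) = 10; eighth = 1; a full eighth-note triplet (3 notes) (three triplet eighths span one quarter) = 2; dotted quarter note = 3; whole = 8; dotted quarter = 3; quarter tied to eighth (quarter + eighth) = 3.
Altogether 1 + 2 + 2 + 10 + 1 + 2 + 3 + 8 + 3 + 3 = 35 eighth notes.

35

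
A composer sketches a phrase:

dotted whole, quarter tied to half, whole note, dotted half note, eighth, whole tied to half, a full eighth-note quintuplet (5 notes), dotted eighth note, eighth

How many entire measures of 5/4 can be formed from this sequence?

5

One bar of 5/4 = 20 sixteenth notes.
Working in sixteenth notes: dotted whole = 24; quarter tied to half (quarter + half) = 12; whole note = 16; dotted half note = 12; eighth = 2; whole tied to half (whole + half) = 24; a full eighth-note quintuplet (5 notes) (five quintuplet eighths span one half) = 8; dotted eighth note = 3; eighth = 2.
Sum: 24 + 12 + 16 + 12 + 2 + 24 + 8 + 3 + 2 = 103.
103 ÷ 20 = 5 complete bars with 3 left over.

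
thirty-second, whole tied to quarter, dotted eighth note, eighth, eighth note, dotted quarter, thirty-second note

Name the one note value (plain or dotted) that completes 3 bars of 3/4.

3 bars of 3/4 = 72 thirty-second notes.
In thirty-second notes: thirty-second = 1; whole tied to quarter (whole + quarter) = 40; dotted eighth note = 6; eighth = 4; eighth note = 4; dotted quarter = 12; thirty-second note = 1.
Total: 1 + 40 + 6 + 4 + 4 + 12 + 1 = 68.
Remaining: 72 − 68 = 4 thirty-second notes, which is a eighth note.

eighth note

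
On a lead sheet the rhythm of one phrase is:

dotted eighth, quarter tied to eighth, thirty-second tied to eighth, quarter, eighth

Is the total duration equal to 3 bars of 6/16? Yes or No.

One bar of 6/16 = 12 thirty-second notes, so 3 bars = 36.
Working in thirty-second notes: dotted eighth = 6; quarter tied to eighth (quarter + eighth) = 12; thirty-second tied to eighth (thirty-second + eighth) = 5; quarter = 8; eighth = 4.
Sum: 6 + 12 + 5 + 8 + 4 = 35.
35 falls short of 36, so the answer is No.

No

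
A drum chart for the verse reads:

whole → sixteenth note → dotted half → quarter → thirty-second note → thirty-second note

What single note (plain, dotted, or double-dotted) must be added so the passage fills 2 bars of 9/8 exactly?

2 bars of 9/8 = 72 thirty-second notes.
Each duration in thirty-second notes: whole = 32; sixteenth note = 2; dotted half = 24; quarter = 8; thirty-second note = 1; thirty-second note = 1.
Adding: 32 + 2 + 24 + 8 + 1 + 1 = 68.
Remaining: 72 − 68 = 4 thirty-second notes, which is a eighth note.

eighth note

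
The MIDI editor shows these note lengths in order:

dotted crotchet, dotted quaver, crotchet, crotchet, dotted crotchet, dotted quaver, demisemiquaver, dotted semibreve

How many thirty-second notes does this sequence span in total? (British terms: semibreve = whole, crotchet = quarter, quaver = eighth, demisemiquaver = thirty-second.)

Working in thirty-second notes: dotted crotchet = 12; dotted quaver = 6; crotchet = 8; crotchet = 8; dotted crotchet = 12; dotted quaver = 6; demisemiquaver = 1; dotted semibreve = 48.
Total: 12 + 6 + 8 + 8 + 12 + 6 + 1 + 48 = 101 thirty-second notes.

101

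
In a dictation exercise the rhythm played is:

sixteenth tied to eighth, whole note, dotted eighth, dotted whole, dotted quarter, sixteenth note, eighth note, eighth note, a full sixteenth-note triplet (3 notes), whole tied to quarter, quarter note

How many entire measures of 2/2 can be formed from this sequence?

5

One bar of 2/2 = 16 sixteenth notes.
Convert each value to sixteenth notes: sixteenth tied to eighth (sixteenth + eighth) = 3; whole note = 16; dotted eighth = 3; dotted whole = 24; dotted quarter = 6; sixteenth note = 1; eighth note = 2; eighth note = 2; a full sixteenth-note triplet (3 notes) (three triplet sixteenths span one eighth) = 2; whole tied to quarter (whole + quarter) = 20; quarter note = 4.
Total: 3 + 16 + 3 + 24 + 6 + 1 + 2 + 2 + 2 + 20 + 4 = 83.
83 ÷ 16 = 5 complete bars with 3 left over.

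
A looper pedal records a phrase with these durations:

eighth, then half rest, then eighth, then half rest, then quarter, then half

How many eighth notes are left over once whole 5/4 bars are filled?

One bar of 5/4 = 10 eighth notes.
Each duration in eighth notes: eighth = 1; half rest = 4; eighth = 1; half rest = 4; quarter = 2; half = 4.
Sum: 1 + 4 + 1 + 4 + 2 + 4 = 16.
16 ÷ 10 = 1 complete bar with 6 eighth notes remaining.

6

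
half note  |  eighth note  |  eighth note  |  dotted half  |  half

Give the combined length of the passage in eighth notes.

In eighth notes: half note = 4; eighth note = 1; eighth note = 1; dotted half = 6; half = 4.
Altogether 4 + 1 + 1 + 6 + 4 = 16 eighth notes.

16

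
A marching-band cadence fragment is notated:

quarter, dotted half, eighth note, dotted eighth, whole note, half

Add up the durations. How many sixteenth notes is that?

45

Express everything in sixteenth notes: quarter = 4; dotted half = 12; eighth note = 2; dotted eighth = 3; whole note = 16; half = 8.
Adding: 4 + 12 + 2 + 3 + 16 + 8 = 45 sixteenth notes.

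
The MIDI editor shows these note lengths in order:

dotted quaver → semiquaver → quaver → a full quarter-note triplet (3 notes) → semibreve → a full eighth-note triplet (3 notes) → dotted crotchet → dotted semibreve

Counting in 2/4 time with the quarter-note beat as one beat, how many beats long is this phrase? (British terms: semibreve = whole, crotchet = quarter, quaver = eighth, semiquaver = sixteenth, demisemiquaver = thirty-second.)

One quarter-note beat = 4 sixteenth notes.
Each duration in sixteenth notes: dotted quaver = 3; semiquaver = 1; quaver = 2; a full quarter-note triplet (3 notes) (three triplet quarters span one half) = 8; semibreve = 16; a full eighth-note triplet (3 notes) (three triplet eighths span one quarter) = 4; dotted crotchet = 6; dotted semibreve = 24.
Altogether 3 + 1 + 2 + 8 + 16 + 4 + 6 + 24 = 64.
64 ÷ 4 = 16 beats.

16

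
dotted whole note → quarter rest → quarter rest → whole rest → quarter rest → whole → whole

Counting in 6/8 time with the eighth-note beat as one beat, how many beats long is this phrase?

One eighth-note beat = 2 sixteenth notes.
Working in sixteenth notes: dotted whole note = 24; quarter rest = 4; quarter rest = 4; whole rest = 16; quarter rest = 4; whole = 16; whole = 16.
Adding: 24 + 4 + 4 + 16 + 4 + 16 + 16 = 84.
84 ÷ 2 = 42 beats.

42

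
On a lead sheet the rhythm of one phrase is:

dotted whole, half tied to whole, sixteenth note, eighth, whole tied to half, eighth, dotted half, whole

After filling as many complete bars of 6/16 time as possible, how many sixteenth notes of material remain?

3

One bar of 6/16 = 6 sixteenth notes.
In sixteenth notes: dotted whole = 24; half tied to whole (half + whole) = 24; sixteenth note = 1; eighth = 2; whole tied to half (whole + half) = 24; eighth = 2; dotted half = 12; whole = 16.
Total: 24 + 24 + 1 + 2 + 24 + 2 + 12 + 16 = 105.
105 ÷ 6 = 17 complete bars with 3 sixteenth notes remaining.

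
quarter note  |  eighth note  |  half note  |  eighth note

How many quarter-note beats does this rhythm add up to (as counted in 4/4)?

One quarter-note beat = 2 eighth notes.
Express everything in eighth notes: quarter note = 2; eighth note = 1; half note = 4; eighth note = 1.
Altogether 2 + 1 + 4 + 1 = 8.
8 ÷ 2 = 4 beats.

4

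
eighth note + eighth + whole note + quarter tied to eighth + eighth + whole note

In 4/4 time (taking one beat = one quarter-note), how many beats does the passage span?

11

One quarter-note beat = 2 eighth notes.
In eighth notes: eighth note = 1; eighth = 1; whole note = 8; quarter tied to eighth (quarter + eighth) = 3; eighth = 1; whole note = 8.
Total: 1 + 1 + 8 + 3 + 1 + 8 = 22.
22 ÷ 2 = 11 beats.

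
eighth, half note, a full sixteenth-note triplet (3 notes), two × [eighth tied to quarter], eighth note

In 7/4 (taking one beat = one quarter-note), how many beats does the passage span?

6.5

One quarter-note beat = 2 eighth notes.
Convert each value to eighth notes: eighth = 1; half note = 4; a full sixteenth-note triplet (3 notes) (three triplet sixteenths span one eighth) = 1; eighth tied to quarter (eighth + quarter) = 3; eighth tied to quarter (eighth + quarter) = 3; eighth note = 1.
Sum: 1 + 4 + 1 + 3 + 3 + 1 = 13.
13 ÷ 2 = 6.5 beats.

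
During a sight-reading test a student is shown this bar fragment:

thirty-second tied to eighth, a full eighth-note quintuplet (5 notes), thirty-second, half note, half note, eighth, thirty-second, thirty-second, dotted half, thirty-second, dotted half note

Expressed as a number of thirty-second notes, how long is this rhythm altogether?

109

Working in thirty-second notes: thirty-second tied to eighth (thirty-second + eighth) = 5; a full eighth-note quintuplet (5 notes) (five quintuplet eighths span one half) = 16; thirty-second = 1; half note = 16; half note = 16; eighth = 4; thirty-second = 1; thirty-second = 1; dotted half = 24; thirty-second = 1; dotted half note = 24.
Total: 5 + 16 + 1 + 16 + 16 + 4 + 1 + 1 + 24 + 1 + 24 = 109 thirty-second notes.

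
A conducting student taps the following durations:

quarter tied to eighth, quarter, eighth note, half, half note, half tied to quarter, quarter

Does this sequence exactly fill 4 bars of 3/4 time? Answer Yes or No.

No

One bar of 3/4 = 6 eighth notes, so 4 bars = 24.
Working in eighth notes: quarter tied to eighth (quarter + eighth) = 3; quarter = 2; eighth note = 1; half = 4; half note = 4; half tied to quarter (half + quarter) = 6; quarter = 2.
Adding: 3 + 2 + 1 + 4 + 4 + 6 + 2 = 22.
22 falls short of 24, so the answer is No.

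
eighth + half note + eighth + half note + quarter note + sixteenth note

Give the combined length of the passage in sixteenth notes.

25

Working in sixteenth notes: eighth = 2; half note = 8; eighth = 2; half note = 8; quarter note = 4; sixteenth note = 1.
Sum: 2 + 8 + 2 + 8 + 4 + 1 = 25 sixteenth notes.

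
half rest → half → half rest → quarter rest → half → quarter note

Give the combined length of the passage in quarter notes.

10

Working in quarter notes: half rest = 2; half = 2; half rest = 2; quarter rest = 1; half = 2; quarter note = 1.
Total: 2 + 2 + 2 + 1 + 2 + 1 = 10 quarter notes.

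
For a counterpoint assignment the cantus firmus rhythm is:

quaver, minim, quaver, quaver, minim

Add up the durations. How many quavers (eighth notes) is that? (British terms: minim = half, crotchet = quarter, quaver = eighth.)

11

Convert each value to eighth notes: quaver = 1; minim = 4; quaver = 1; quaver = 1; minim = 4.
Total: 1 + 4 + 1 + 1 + 4 = 11 eighth notes.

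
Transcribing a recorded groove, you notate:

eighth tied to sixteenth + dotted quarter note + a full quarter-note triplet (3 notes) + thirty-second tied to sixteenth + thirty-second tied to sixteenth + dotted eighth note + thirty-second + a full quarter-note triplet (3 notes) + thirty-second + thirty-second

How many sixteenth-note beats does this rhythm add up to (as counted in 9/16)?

One sixteenth-note beat = 2 thirty-second notes.
In thirty-second notes: eighth tied to sixteenth (eighth + sixteenth) = 6; dotted quarter note = 12; a full quarter-note triplet (3 notes) (three triplet quarters span one half) = 16; thirty-second tied to sixteenth (thirty-second + sixteenth) = 3; thirty-second tied to sixteenth (thirty-second + sixteenth) = 3; dotted eighth note = 6; thirty-second = 1; a full quarter-note triplet (3 notes) (three triplet quarters span one half) = 16; thirty-second = 1; thirty-second = 1.
Altogether 6 + 12 + 16 + 3 + 3 + 6 + 1 + 16 + 1 + 1 = 65.
65 ÷ 2 = 32.5 beats.

32.5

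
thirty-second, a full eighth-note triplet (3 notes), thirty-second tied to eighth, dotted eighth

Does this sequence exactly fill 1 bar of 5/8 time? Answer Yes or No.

Yes

One bar of 5/8 = 20 thirty-second notes.
Convert each value to thirty-second notes: thirty-second = 1; a full eighth-note triplet (3 notes) (three triplet eighths span one quarter) = 8; thirty-second tied to eighth (thirty-second + eighth) = 5; dotted eighth = 6.
Adding: 1 + 8 + 5 + 6 = 20.
20 equals 20, so the answer is Yes.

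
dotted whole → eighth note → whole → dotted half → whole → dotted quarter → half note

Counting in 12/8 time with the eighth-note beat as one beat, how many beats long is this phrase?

42

One eighth-note beat = 2 sixteenth notes.
Working in sixteenth notes: dotted whole = 24; eighth note = 2; whole = 16; dotted half = 12; whole = 16; dotted quarter = 6; half note = 8.
Altogether 24 + 2 + 16 + 12 + 16 + 6 + 8 = 84.
84 ÷ 2 = 42 beats.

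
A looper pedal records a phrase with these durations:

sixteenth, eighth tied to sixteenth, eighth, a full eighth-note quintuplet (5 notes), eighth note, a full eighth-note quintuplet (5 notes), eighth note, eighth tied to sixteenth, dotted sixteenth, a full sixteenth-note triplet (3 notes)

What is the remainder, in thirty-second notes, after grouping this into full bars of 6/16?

One bar of 6/16 = 12 thirty-second notes.
In thirty-second notes: sixteenth = 2; eighth tied to sixteenth (eighth + sixteenth) = 6; eighth = 4; a full eighth-note quintuplet (5 notes) (five quintuplet eighths span one half) = 16; eighth note = 4; a full eighth-note quintuplet (5 notes) (five quintuplet eighths span one half) = 16; eighth note = 4; eighth tied to sixteenth (eighth + sixteenth) = 6; dotted sixteenth = 3; a full sixteenth-note triplet (3 notes) (three triplet sixteenths span one eighth) = 4.
Sum: 2 + 6 + 4 + 16 + 4 + 16 + 4 + 6 + 3 + 4 = 65.
65 ÷ 12 = 5 complete bars with 5 thirty-second notes remaining.

5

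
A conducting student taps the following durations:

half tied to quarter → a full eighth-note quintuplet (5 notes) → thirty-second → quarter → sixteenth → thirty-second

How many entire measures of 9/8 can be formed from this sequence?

1

One bar of 9/8 = 36 thirty-second notes.
In thirty-second notes: half tied to quarter (half + quarter) = 24; a full eighth-note quintuplet (5 notes) (five quintuplet eighths span one half) = 16; thirty-second = 1; quarter = 8; sixteenth = 2; thirty-second = 1.
Adding: 24 + 16 + 1 + 8 + 2 + 1 = 52.
52 ÷ 36 = 1 complete bar with 16 left over.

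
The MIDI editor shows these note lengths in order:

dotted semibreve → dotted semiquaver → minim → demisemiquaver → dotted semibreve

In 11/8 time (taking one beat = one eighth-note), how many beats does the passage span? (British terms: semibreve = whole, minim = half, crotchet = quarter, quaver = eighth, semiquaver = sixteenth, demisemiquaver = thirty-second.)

One eighth-note beat = 4 thirty-second notes.
In thirty-second notes: dotted semibreve = 48; dotted semiquaver = 3; minim = 16; demisemiquaver = 1; dotted semibreve = 48.
Adding: 48 + 3 + 16 + 1 + 48 = 116.
116 ÷ 4 = 29 beats.

29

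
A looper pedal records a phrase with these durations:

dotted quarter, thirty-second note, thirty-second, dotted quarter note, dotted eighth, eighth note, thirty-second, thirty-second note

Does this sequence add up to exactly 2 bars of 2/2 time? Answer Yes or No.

One bar of 2/2 = 32 thirty-second notes, so 2 bars = 64.
Each duration in thirty-second notes: dotted quarter = 12; thirty-second note = 1; thirty-second = 1; dotted quarter note = 12; dotted eighth = 6; eighth note = 4; thirty-second = 1; thirty-second note = 1.
Adding: 12 + 1 + 1 + 12 + 6 + 4 + 1 + 1 = 38.
38 falls short of 64, so the answer is No.

No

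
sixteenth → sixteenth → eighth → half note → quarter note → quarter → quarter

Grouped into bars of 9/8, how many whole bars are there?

1

One bar of 9/8 = 18 sixteenth notes.
Each duration in sixteenth notes: sixteenth = 1; sixteenth = 1; eighth = 2; half note = 8; quarter note = 4; quarter = 4; quarter = 4.
Altogether 1 + 1 + 2 + 8 + 4 + 4 + 4 = 24.
24 ÷ 18 = 1 complete bar with 6 left over.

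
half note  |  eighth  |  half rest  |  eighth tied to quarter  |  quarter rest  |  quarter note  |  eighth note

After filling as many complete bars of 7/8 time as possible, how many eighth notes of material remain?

3

One bar of 7/8 = 7 eighth notes.
In eighth notes: half note = 4; eighth = 1; half rest = 4; eighth tied to quarter (eighth + quarter) = 3; quarter rest = 2; quarter note = 2; eighth note = 1.
Total: 4 + 1 + 4 + 3 + 2 + 2 + 1 = 17.
17 ÷ 7 = 2 complete bars with 3 eighth notes remaining.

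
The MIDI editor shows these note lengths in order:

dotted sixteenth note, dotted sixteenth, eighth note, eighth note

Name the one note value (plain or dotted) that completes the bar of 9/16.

The bar of 9/16 = 18 thirty-second notes.
Convert each value to thirty-second notes: dotted sixteenth note = 3; dotted sixteenth = 3; eighth note = 4; eighth note = 4.
Altogether 3 + 3 + 4 + 4 = 14.
Remaining: 18 − 14 = 4 thirty-second notes, which is a eighth note.

eighth note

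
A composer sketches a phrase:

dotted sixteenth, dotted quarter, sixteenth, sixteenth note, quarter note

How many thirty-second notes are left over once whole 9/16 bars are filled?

One bar of 9/16 = 18 thirty-second notes.
In thirty-second notes: dotted sixteenth = 3; dotted quarter = 12; sixteenth = 2; sixteenth note = 2; quarter note = 8.
Adding: 3 + 12 + 2 + 2 + 8 = 27.
27 ÷ 18 = 1 complete bar with 9 thirty-second notes remaining.

9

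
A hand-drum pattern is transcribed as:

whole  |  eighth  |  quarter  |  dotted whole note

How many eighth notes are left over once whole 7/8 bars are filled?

2

One bar of 7/8 = 7 eighth notes.
Convert each value to eighth notes: whole = 8; eighth = 1; quarter = 2; dotted whole note = 12.
Total: 8 + 1 + 2 + 12 = 23.
23 ÷ 7 = 3 complete bars with 2 eighth notes remaining.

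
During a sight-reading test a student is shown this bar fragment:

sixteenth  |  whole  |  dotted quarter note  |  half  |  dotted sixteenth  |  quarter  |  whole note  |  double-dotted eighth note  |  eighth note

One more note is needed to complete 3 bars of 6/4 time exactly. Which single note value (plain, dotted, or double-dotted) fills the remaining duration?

3 bars of 6/4 = 144 thirty-second notes.
Each duration in thirty-second notes: sixteenth = 2; whole = 32; dotted quarter note = 12; half = 16; dotted sixteenth = 3; quarter = 8; whole note = 32; double-dotted eighth note = 7; eighth note = 4.
Sum: 2 + 32 + 12 + 16 + 3 + 8 + 32 + 7 + 4 = 116.
Remaining: 144 − 116 = 28 thirty-second notes, which is a double-dotted half note.

double-dotted half note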